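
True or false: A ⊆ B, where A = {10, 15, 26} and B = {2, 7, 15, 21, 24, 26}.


A ⊆ B means every element of A is in B.
Elements in A not in B: {10}
So A ⊄ B.

No, A ⊄ B


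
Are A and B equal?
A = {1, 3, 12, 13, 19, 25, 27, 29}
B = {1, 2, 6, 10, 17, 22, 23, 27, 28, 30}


Two sets are equal iff they have exactly the same elements.
A = {1, 3, 12, 13, 19, 25, 27, 29}
B = {1, 2, 6, 10, 17, 22, 23, 27, 28, 30}
Differences: {2, 3, 6, 10, 12, 13, 17, 19, 22, 23, 25, 28, 29, 30}
A ≠ B

No, A ≠ B


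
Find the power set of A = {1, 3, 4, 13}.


|A| = 4, so |P(A)| = 2^4 = 16
Enumerate subsets by cardinality (0 to 4):
∅, {1}, {3}, {4}, {13}, {1, 3}, {1, 4}, {1, 13}, {3, 4}, {3, 13}, {4, 13}, {1, 3, 4}, {1, 3, 13}, {1, 4, 13}, {3, 4, 13}, {1, 3, 4, 13}

P(A) has 16 subsets: ∅, {1}, {3}, {4}, {13}, {1, 3}, {1, 4}, {1, 13}, {3, 4}, {3, 13}, {4, 13}, {1, 3, 4}, {1, 3, 13}, {1, 4, 13}, {3, 4, 13}, {1, 3, 4, 13}


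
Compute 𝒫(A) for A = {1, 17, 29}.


|A| = 3, so |P(A)| = 2^3 = 8
Enumerate subsets by cardinality (0 to 3):
∅, {1}, {17}, {29}, {1, 17}, {1, 29}, {17, 29}, {1, 17, 29}

P(A) has 8 subsets: ∅, {1}, {17}, {29}, {1, 17}, {1, 29}, {17, 29}, {1, 17, 29}


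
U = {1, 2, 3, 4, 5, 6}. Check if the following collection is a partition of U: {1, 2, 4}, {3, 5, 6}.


A partition requires: (1) non-empty parts, (2) pairwise disjoint, (3) union = U
Parts: {1, 2, 4}, {3, 5, 6}
Union of parts: {1, 2, 3, 4, 5, 6}
U = {1, 2, 3, 4, 5, 6}
All non-empty? True
Pairwise disjoint? True
Covers U? True

Yes, valid partition


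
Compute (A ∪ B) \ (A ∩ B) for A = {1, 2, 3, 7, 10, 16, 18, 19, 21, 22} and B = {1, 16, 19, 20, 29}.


A △ B = (A \ B) ∪ (B \ A) = elements in exactly one of A or B
A \ B = {2, 3, 7, 10, 18, 21, 22}
B \ A = {20, 29}
A △ B = {2, 3, 7, 10, 18, 20, 21, 22, 29}

A △ B = {2, 3, 7, 10, 18, 20, 21, 22, 29}


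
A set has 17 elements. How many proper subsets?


Total subsets = 2^n = 2^17 = 131072
Proper subsets exclude the set itself: 2^n - 1
= 131072 - 1
= 131071

Number of proper subsets = 131071


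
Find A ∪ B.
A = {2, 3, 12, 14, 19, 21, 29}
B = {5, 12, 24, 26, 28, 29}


A ∪ B = all elements in A or B (or both)
A = {2, 3, 12, 14, 19, 21, 29}
B = {5, 12, 24, 26, 28, 29}
A ∪ B = {2, 3, 5, 12, 14, 19, 21, 24, 26, 28, 29}

A ∪ B = {2, 3, 5, 12, 14, 19, 21, 24, 26, 28, 29}


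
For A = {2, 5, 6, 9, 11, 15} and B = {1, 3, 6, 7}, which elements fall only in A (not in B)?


A = {2, 5, 6, 9, 11, 15}
B = {1, 3, 6, 7}
Region: only in A (not in B)
Elements: {2, 5, 9, 11, 15}

Elements only in A (not in B): {2, 5, 9, 11, 15}


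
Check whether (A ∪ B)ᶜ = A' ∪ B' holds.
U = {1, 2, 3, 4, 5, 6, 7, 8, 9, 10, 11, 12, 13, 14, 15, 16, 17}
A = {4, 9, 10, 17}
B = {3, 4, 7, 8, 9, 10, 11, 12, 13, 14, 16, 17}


LHS: A ∪ B = {3, 4, 7, 8, 9, 10, 11, 12, 13, 14, 16, 17}
(A ∪ B)' = U \ (A ∪ B) = {1, 2, 5, 6, 15}
A' = {1, 2, 3, 5, 6, 7, 8, 11, 12, 13, 14, 15, 16}, B' = {1, 2, 5, 6, 15}
Claimed RHS: A' ∪ B' = {1, 2, 3, 5, 6, 7, 8, 11, 12, 13, 14, 15, 16}
Identity is INVALID: LHS = {1, 2, 5, 6, 15} but the RHS claimed here equals {1, 2, 3, 5, 6, 7, 8, 11, 12, 13, 14, 15, 16}. The correct form is (A ∪ B)' = A' ∩ B'.

Identity is invalid: (A ∪ B)' = {1, 2, 5, 6, 15} but A' ∪ B' = {1, 2, 3, 5, 6, 7, 8, 11, 12, 13, 14, 15, 16}. The correct De Morgan law is (A ∪ B)' = A' ∩ B'.


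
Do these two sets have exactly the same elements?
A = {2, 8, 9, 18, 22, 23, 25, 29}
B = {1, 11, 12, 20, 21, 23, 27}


Two sets are equal iff they have exactly the same elements.
A = {2, 8, 9, 18, 22, 23, 25, 29}
B = {1, 11, 12, 20, 21, 23, 27}
Differences: {1, 2, 8, 9, 11, 12, 18, 20, 21, 22, 25, 27, 29}
A ≠ B

No, A ≠ B


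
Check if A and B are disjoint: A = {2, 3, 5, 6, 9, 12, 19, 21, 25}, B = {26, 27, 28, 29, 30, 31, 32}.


Disjoint means A ∩ B = ∅.
A ∩ B = ∅
A ∩ B = ∅, so A and B are disjoint.

Yes, A and B are disjoint


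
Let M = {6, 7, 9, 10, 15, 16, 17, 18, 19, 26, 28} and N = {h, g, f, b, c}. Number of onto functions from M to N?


n = |M| = 11, k = |N| = 5. Surjections via inclusion-exclusion:
S(n,k) = Σ(-1)^i × C(k,i) × (k-i)^n, i=0 to k
i=0: (-1)^0×C(5,0)×5^11 = 48828125
i=1: (-1)^1×C(5,1)×4^11 = -20971520
i=2: (-1)^2×C(5,2)×3^11 = 1771470
i=3: (-1)^3×C(5,3)×2^11 = -20480
i=4: (-1)^4×C(5,4)×1^11 = 5
i=5: (-1)^5×C(5,5)×0^11 = 0
Total = 29607600

Number of surjections = 29607600


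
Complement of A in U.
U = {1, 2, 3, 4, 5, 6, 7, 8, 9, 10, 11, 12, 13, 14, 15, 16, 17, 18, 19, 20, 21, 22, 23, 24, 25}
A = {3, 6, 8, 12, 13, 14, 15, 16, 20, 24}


Aᶜ = U \ A = elements in U but not in A
U = {1, 2, 3, 4, 5, 6, 7, 8, 9, 10, 11, 12, 13, 14, 15, 16, 17, 18, 19, 20, 21, 22, 23, 24, 25}
A = {3, 6, 8, 12, 13, 14, 15, 16, 20, 24}
Aᶜ = {1, 2, 4, 5, 7, 9, 10, 11, 17, 18, 19, 21, 22, 23, 25}

Aᶜ = {1, 2, 4, 5, 7, 9, 10, 11, 17, 18, 19, 21, 22, 23, 25}


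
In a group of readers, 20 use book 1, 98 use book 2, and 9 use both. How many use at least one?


|A ∪ B| = |A| + |B| - |A ∩ B|
= 20 + 98 - 9
= 109

|A ∪ B| = 109


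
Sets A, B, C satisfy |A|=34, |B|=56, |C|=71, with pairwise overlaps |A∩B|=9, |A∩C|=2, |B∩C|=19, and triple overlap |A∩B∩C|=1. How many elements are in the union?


|A∪B∪C| = |A|+|B|+|C| - |A∩B|-|A∩C|-|B∩C| + |A∩B∩C|
= 34+56+71 - 9-2-19 + 1
= 161 - 30 + 1
= 132

|A ∪ B ∪ C| = 132


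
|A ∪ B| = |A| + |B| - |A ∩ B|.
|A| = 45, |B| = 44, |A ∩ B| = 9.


|A ∪ B| = |A| + |B| - |A ∩ B|
= 45 + 44 - 9
= 80

|A ∪ B| = 80


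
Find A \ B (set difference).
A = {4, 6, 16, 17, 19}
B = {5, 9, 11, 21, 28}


A \ B = elements in A but not in B
A = {4, 6, 16, 17, 19}
B = {5, 9, 11, 21, 28}
Remove from A any elements in B
A \ B = {4, 6, 16, 17, 19}

A \ B = {4, 6, 16, 17, 19}


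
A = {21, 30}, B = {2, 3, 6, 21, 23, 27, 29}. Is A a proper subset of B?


A ⊂ B requires: A ⊆ B AND A ≠ B.
A ⊆ B? No
A ⊄ B, so A is not a proper subset.

No, A is not a proper subset of B


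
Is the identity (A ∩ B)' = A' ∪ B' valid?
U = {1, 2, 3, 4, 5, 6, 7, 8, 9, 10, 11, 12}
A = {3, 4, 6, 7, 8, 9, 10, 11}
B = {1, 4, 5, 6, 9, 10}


LHS: A ∩ B = {4, 6, 9, 10}
(A ∩ B)' = U \ (A ∩ B) = {1, 2, 3, 5, 7, 8, 11, 12}
A' = {1, 2, 5, 12}, B' = {2, 3, 7, 8, 11, 12}
Claimed RHS: A' ∪ B' = {1, 2, 3, 5, 7, 8, 11, 12}
Identity is VALID: LHS = RHS = {1, 2, 3, 5, 7, 8, 11, 12} ✓

Identity is valid. (A ∩ B)' = A' ∪ B' = {1, 2, 3, 5, 7, 8, 11, 12}


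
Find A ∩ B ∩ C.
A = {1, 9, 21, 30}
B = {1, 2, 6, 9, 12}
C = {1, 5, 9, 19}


A ∩ B = {1, 9}
(A ∩ B) ∩ C = {1, 9}

A ∩ B ∩ C = {1, 9}


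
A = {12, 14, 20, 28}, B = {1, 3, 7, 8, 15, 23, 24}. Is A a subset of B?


A ⊆ B means every element of A is in B.
Elements in A not in B: {12, 14, 20, 28}
So A ⊄ B.

No, A ⊄ B


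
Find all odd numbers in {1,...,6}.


Checking each candidate:
Condition: odd numbers in {1,...,6}
Result = {1, 3, 5}

{1, 3, 5}


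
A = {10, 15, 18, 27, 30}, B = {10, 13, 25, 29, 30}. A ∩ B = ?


A ∩ B = elements in both A and B
A = {10, 15, 18, 27, 30}
B = {10, 13, 25, 29, 30}
A ∩ B = {10, 30}

A ∩ B = {10, 30}


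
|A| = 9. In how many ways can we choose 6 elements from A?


C(n,k) = n! / (k!(n-k)!)
C(9,6) = 9! / (6!3!)
= 84

C(9,6) = 84


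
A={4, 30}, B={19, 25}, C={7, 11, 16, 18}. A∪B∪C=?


A ∪ B = {4, 19, 25, 30}
(A ∪ B) ∪ C = {4, 7, 11, 16, 18, 19, 25, 30}

A ∪ B ∪ C = {4, 7, 11, 16, 18, 19, 25, 30}


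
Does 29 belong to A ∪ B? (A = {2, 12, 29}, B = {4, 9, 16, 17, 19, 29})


A = {2, 12, 29}, B = {4, 9, 16, 17, 19, 29}
A ∪ B = all elements in A or B
A ∪ B = {2, 4, 9, 12, 16, 17, 19, 29}
Checking if 29 ∈ A ∪ B
29 is in A ∪ B → True

29 ∈ A ∪ B


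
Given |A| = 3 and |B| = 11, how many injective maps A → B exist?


An injection sends each of |A| = 3 inputs to a distinct output in B.
# injections = |B|·(|B|-1)·…·(|B|-|A|+1) = 11! / (11 - 3)!
= 11 × 10 × 9
= 990

Number of injections = 990


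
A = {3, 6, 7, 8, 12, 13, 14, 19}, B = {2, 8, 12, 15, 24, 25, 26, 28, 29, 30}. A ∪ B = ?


A ∪ B = all elements in A or B (or both)
A = {3, 6, 7, 8, 12, 13, 14, 19}
B = {2, 8, 12, 15, 24, 25, 26, 28, 29, 30}
A ∪ B = {2, 3, 6, 7, 8, 12, 13, 14, 15, 19, 24, 25, 26, 28, 29, 30}

A ∪ B = {2, 3, 6, 7, 8, 12, 13, 14, 15, 19, 24, 25, 26, 28, 29, 30}


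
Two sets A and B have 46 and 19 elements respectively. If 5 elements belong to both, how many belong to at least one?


|A ∪ B| = |A| + |B| - |A ∩ B|
= 46 + 19 - 5
= 60

|A ∪ B| = 60


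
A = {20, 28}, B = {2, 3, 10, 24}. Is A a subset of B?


A ⊆ B means every element of A is in B.
Elements in A not in B: {20, 28}
So A ⊄ B.

No, A ⊄ B


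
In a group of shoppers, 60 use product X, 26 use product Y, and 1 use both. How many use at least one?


|A ∪ B| = |A| + |B| - |A ∩ B|
= 60 + 26 - 1
= 85

|A ∪ B| = 85


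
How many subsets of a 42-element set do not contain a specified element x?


Subsets of A avoiding x are subsets of A \ {x}, which has 41 elements.
Count = 2^(n-1) = 2^41
= 2199023255552

Number of subsets avoiding x = 2199023255552


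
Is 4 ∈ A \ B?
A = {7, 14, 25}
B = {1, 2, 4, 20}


A = {7, 14, 25}, B = {1, 2, 4, 20}
A \ B = elements in A but not in B
A \ B = {7, 14, 25}
Checking if 4 ∈ A \ B
4 is not in A \ B → False

4 ∉ A \ B


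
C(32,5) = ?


C(n,k) = n! / (k!(n-k)!)
C(32,5) = 32! / (5!27!)
= 201376

C(32,5) = 201376


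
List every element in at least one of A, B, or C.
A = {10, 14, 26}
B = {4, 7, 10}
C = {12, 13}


A ∪ B = {4, 7, 10, 14, 26}
(A ∪ B) ∪ C = {4, 7, 10, 12, 13, 14, 26}

A ∪ B ∪ C = {4, 7, 10, 12, 13, 14, 26}


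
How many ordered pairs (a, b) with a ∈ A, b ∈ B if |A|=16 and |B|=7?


|A × B| = |A| × |B|
= 16 × 7
= 112

|A × B| = 112


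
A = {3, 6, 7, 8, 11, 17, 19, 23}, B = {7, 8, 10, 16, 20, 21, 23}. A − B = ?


A \ B = elements in A but not in B
A = {3, 6, 7, 8, 11, 17, 19, 23}
B = {7, 8, 10, 16, 20, 21, 23}
Remove from A any elements in B
A \ B = {3, 6, 11, 17, 19}

A \ B = {3, 6, 11, 17, 19}


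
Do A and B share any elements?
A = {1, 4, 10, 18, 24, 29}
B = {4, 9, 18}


Disjoint means A ∩ B = ∅.
A ∩ B = {4, 18}
A ∩ B ≠ ∅, so A and B are NOT disjoint.

Yes — A and B share the element(s) of A ∩ B = {4, 18}, so they are not disjoint


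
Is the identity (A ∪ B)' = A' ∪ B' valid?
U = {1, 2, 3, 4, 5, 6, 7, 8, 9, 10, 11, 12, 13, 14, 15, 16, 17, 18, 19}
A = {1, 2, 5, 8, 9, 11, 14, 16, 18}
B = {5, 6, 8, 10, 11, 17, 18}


LHS: A ∪ B = {1, 2, 5, 6, 8, 9, 10, 11, 14, 16, 17, 18}
(A ∪ B)' = U \ (A ∪ B) = {3, 4, 7, 12, 13, 15, 19}
A' = {3, 4, 6, 7, 10, 12, 13, 15, 17, 19}, B' = {1, 2, 3, 4, 7, 9, 12, 13, 14, 15, 16, 19}
Claimed RHS: A' ∪ B' = {1, 2, 3, 4, 6, 7, 9, 10, 12, 13, 14, 15, 16, 17, 19}
Identity is INVALID: LHS = {3, 4, 7, 12, 13, 15, 19} but the RHS claimed here equals {1, 2, 3, 4, 6, 7, 9, 10, 12, 13, 14, 15, 16, 17, 19}. The correct form is (A ∪ B)' = A' ∩ B'.

Identity is invalid: (A ∪ B)' = {3, 4, 7, 12, 13, 15, 19} but A' ∪ B' = {1, 2, 3, 4, 6, 7, 9, 10, 12, 13, 14, 15, 16, 17, 19}. The correct De Morgan law is (A ∪ B)' = A' ∩ B'.


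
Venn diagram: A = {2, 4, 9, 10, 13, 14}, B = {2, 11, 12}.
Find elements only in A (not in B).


A = {2, 4, 9, 10, 13, 14}
B = {2, 11, 12}
Region: only in A (not in B)
Elements: {4, 9, 10, 13, 14}

Elements only in A (not in B): {4, 9, 10, 13, 14}


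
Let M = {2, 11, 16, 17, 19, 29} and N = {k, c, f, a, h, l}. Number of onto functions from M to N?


n = |M| = 6, k = |N| = 6. Surjections via inclusion-exclusion:
S(n,k) = Σ(-1)^i × C(k,i) × (k-i)^n, i=0 to k
i=0: (-1)^0×C(6,0)×6^6 = 46656
i=1: (-1)^1×C(6,1)×5^6 = -93750
i=2: (-1)^2×C(6,2)×4^6 = 61440
i=3: (-1)^3×C(6,3)×3^6 = -14580
i=4: (-1)^4×C(6,4)×2^6 = 960
i=5: (-1)^5×C(6,5)×1^6 = -6
i=6: (-1)^6×C(6,6)×0^6 = 0
Total = 720

Number of surjections = 720


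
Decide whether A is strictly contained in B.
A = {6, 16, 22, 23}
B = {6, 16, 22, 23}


A ⊂ B requires: A ⊆ B AND A ≠ B.
A ⊆ B? Yes
A = B? Yes
A = B, so A is not a PROPER subset.

No, A is not a proper subset of B


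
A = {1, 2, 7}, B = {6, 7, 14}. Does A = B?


Two sets are equal iff they have exactly the same elements.
A = {1, 2, 7}
B = {6, 7, 14}
Differences: {1, 2, 6, 14}
A ≠ B

No, A ≠ B


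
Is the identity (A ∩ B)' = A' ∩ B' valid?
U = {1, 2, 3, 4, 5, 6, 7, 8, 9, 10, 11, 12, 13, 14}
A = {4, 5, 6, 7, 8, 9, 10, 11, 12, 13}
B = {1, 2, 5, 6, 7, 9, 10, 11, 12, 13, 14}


LHS: A ∩ B = {5, 6, 7, 9, 10, 11, 12, 13}
(A ∩ B)' = U \ (A ∩ B) = {1, 2, 3, 4, 8, 14}
A' = {1, 2, 3, 14}, B' = {3, 4, 8}
Claimed RHS: A' ∩ B' = {3}
Identity is INVALID: LHS = {1, 2, 3, 4, 8, 14} but the RHS claimed here equals {3}. The correct form is (A ∩ B)' = A' ∪ B'.

Identity is invalid: (A ∩ B)' = {1, 2, 3, 4, 8, 14} but A' ∩ B' = {3}. The correct De Morgan law is (A ∩ B)' = A' ∪ B'.


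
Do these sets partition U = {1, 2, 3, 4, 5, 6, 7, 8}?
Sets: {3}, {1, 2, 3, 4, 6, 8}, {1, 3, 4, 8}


A partition requires: (1) non-empty parts, (2) pairwise disjoint, (3) union = U
Parts: {3}, {1, 2, 3, 4, 6, 8}, {1, 3, 4, 8}
Union of parts: {1, 2, 3, 4, 6, 8}
U = {1, 2, 3, 4, 5, 6, 7, 8}
All non-empty? True
Pairwise disjoint? False
Covers U? False

No, not a valid partition


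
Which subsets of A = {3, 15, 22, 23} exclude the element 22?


A subset of A that omits 22 is a subset of A \ {22}, so there are 2^(n-1) = 2^3 = 8 of them.
Subsets excluding 22: ∅, {3}, {15}, {23}, {3, 15}, {3, 23}, {15, 23}, {3, 15, 23}

Subsets excluding 22 (8 total): ∅, {3}, {15}, {23}, {3, 15}, {3, 23}, {15, 23}, {3, 15, 23}


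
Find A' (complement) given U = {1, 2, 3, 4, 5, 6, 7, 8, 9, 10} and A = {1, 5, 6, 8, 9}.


Aᶜ = U \ A = elements in U but not in A
U = {1, 2, 3, 4, 5, 6, 7, 8, 9, 10}
A = {1, 5, 6, 8, 9}
Aᶜ = {2, 3, 4, 7, 10}

Aᶜ = {2, 3, 4, 7, 10}


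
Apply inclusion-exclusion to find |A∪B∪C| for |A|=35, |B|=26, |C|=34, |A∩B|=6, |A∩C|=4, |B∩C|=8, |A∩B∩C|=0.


|A∪B∪C| = |A|+|B|+|C| - |A∩B|-|A∩C|-|B∩C| + |A∩B∩C|
= 35+26+34 - 6-4-8 + 0
= 95 - 18 + 0
= 77

|A ∪ B ∪ C| = 77


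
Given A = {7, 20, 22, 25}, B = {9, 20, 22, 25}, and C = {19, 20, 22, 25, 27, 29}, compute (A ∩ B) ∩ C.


A ∩ B = {20, 22, 25}
(A ∩ B) ∩ C = {20, 22, 25}

A ∩ B ∩ C = {20, 22, 25}


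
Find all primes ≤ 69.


Checking each candidate:
Condition: primes ≤ 69
Result = {2, 3, 5, 7, 11, 13, 17, 19, 23, 29, 31, 37, 41, 43, 47, 53, 59, 61, 67}

{2, 3, 5, 7, 11, 13, 17, 19, 23, 29, 31, 37, 41, 43, 47, 53, 59, 61, 67}


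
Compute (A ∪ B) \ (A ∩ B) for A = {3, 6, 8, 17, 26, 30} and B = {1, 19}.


A △ B = (A \ B) ∪ (B \ A) = elements in exactly one of A or B
A \ B = {3, 6, 8, 17, 26, 30}
B \ A = {1, 19}
A △ B = {1, 3, 6, 8, 17, 19, 26, 30}

A △ B = {1, 3, 6, 8, 17, 19, 26, 30}


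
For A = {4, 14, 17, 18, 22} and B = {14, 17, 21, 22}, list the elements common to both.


A ∩ B = elements in both A and B
A = {4, 14, 17, 18, 22}
B = {14, 17, 21, 22}
A ∩ B = {14, 17, 22}

A ∩ B = {14, 17, 22}


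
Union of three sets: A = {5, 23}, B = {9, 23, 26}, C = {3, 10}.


A ∪ B = {5, 9, 23, 26}
(A ∪ B) ∪ C = {3, 5, 9, 10, 23, 26}

A ∪ B ∪ C = {3, 5, 9, 10, 23, 26}


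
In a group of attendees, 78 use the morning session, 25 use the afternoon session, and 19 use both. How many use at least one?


|A ∪ B| = |A| + |B| - |A ∩ B|
= 78 + 25 - 19
= 84

|A ∪ B| = 84


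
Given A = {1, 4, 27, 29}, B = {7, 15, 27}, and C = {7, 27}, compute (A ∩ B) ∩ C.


A ∩ B = {27}
(A ∩ B) ∩ C = {27}

A ∩ B ∩ C = {27}


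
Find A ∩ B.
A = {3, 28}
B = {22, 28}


A ∩ B = elements in both A and B
A = {3, 28}
B = {22, 28}
A ∩ B = {28}

A ∩ B = {28}


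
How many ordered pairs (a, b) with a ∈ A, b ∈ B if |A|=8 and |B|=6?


|A × B| = |A| × |B|
= 8 × 6
= 48

|A × B| = 48


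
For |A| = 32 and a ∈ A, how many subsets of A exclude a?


Subsets of A avoiding a are subsets of A \ {a}, which has 31 elements.
Count = 2^(n-1) = 2^31
= 2147483648

Number of subsets avoiding a = 2147483648


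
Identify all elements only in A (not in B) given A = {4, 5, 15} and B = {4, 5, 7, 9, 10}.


A = {4, 5, 15}
B = {4, 5, 7, 9, 10}
Region: only in A (not in B)
Elements: {15}

Elements only in A (not in B): {15}


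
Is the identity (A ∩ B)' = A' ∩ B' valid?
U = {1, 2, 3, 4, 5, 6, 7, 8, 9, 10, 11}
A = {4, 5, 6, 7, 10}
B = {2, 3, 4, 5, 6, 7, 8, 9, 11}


LHS: A ∩ B = {4, 5, 6, 7}
(A ∩ B)' = U \ (A ∩ B) = {1, 2, 3, 8, 9, 10, 11}
A' = {1, 2, 3, 8, 9, 11}, B' = {1, 10}
Claimed RHS: A' ∩ B' = {1}
Identity is INVALID: LHS = {1, 2, 3, 8, 9, 10, 11} but the RHS claimed here equals {1}. The correct form is (A ∩ B)' = A' ∪ B'.

Identity is invalid: (A ∩ B)' = {1, 2, 3, 8, 9, 10, 11} but A' ∩ B' = {1}. The correct De Morgan law is (A ∩ B)' = A' ∪ B'.


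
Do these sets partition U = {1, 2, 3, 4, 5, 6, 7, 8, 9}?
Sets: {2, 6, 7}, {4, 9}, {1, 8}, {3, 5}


A partition requires: (1) non-empty parts, (2) pairwise disjoint, (3) union = U
Parts: {2, 6, 7}, {4, 9}, {1, 8}, {3, 5}
Union of parts: {1, 2, 3, 4, 5, 6, 7, 8, 9}
U = {1, 2, 3, 4, 5, 6, 7, 8, 9}
All non-empty? True
Pairwise disjoint? True
Covers U? True

Yes, valid partition


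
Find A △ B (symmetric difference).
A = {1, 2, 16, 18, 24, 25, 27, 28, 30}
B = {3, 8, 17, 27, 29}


A △ B = (A \ B) ∪ (B \ A) = elements in exactly one of A or B
A \ B = {1, 2, 16, 18, 24, 25, 28, 30}
B \ A = {3, 8, 17, 29}
A △ B = {1, 2, 3, 8, 16, 17, 18, 24, 25, 28, 29, 30}

A △ B = {1, 2, 3, 8, 16, 17, 18, 24, 25, 28, 29, 30}


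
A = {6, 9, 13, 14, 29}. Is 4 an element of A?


A = {6, 9, 13, 14, 29}
Checking if 4 is in A
4 is not in A → False

4 ∉ A


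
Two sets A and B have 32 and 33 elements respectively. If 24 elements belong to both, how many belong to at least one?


|A ∪ B| = |A| + |B| - |A ∩ B|
= 32 + 33 - 24
= 41

|A ∪ B| = 41


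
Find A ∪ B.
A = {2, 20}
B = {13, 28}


A ∪ B = all elements in A or B (or both)
A = {2, 20}
B = {13, 28}
A ∪ B = {2, 13, 20, 28}

A ∪ B = {2, 13, 20, 28}


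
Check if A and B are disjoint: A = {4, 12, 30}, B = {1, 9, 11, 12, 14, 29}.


Disjoint means A ∩ B = ∅.
A ∩ B = {12}
A ∩ B ≠ ∅, so A and B are NOT disjoint.

No, A and B are not disjoint (A ∩ B = {12})


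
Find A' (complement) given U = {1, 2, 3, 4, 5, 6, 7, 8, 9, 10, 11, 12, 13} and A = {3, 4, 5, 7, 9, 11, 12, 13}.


Aᶜ = U \ A = elements in U but not in A
U = {1, 2, 3, 4, 5, 6, 7, 8, 9, 10, 11, 12, 13}
A = {3, 4, 5, 7, 9, 11, 12, 13}
Aᶜ = {1, 2, 6, 8, 10}

Aᶜ = {1, 2, 6, 8, 10}


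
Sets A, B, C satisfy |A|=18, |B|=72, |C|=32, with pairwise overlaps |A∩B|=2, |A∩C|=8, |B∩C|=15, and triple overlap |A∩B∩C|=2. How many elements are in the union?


|A∪B∪C| = |A|+|B|+|C| - |A∩B|-|A∩C|-|B∩C| + |A∩B∩C|
= 18+72+32 - 2-8-15 + 2
= 122 - 25 + 2
= 99

|A ∪ B ∪ C| = 99


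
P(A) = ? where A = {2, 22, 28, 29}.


|A| = 4, so |P(A)| = 2^4 = 16
Enumerate subsets by cardinality (0 to 4):
∅, {2}, {22}, {28}, {29}, {2, 22}, {2, 28}, {2, 29}, {22, 28}, {22, 29}, {28, 29}, {2, 22, 28}, {2, 22, 29}, {2, 28, 29}, {22, 28, 29}, {2, 22, 28, 29}

P(A) has 16 subsets: ∅, {2}, {22}, {28}, {29}, {2, 22}, {2, 28}, {2, 29}, {22, 28}, {22, 29}, {28, 29}, {2, 22, 28}, {2, 22, 29}, {2, 28, 29}, {22, 28, 29}, {2, 22, 28, 29}


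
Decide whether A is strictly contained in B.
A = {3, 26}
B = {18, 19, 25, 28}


A ⊂ B requires: A ⊆ B AND A ≠ B.
A ⊆ B? No
A ⊄ B, so A is not a proper subset.

No, A is not a proper subset of B


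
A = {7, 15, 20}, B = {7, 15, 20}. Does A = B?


Two sets are equal iff they have exactly the same elements.
A = {7, 15, 20}
B = {7, 15, 20}
Same elements → A = B

Yes, A = B


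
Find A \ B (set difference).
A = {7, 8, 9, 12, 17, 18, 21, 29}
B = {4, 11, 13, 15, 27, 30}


A \ B = elements in A but not in B
A = {7, 8, 9, 12, 17, 18, 21, 29}
B = {4, 11, 13, 15, 27, 30}
Remove from A any elements in B
A \ B = {7, 8, 9, 12, 17, 18, 21, 29}

A \ B = {7, 8, 9, 12, 17, 18, 21, 29}


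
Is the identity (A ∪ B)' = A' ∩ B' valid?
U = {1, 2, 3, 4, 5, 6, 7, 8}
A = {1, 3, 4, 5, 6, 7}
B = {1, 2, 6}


LHS: A ∪ B = {1, 2, 3, 4, 5, 6, 7}
(A ∪ B)' = U \ (A ∪ B) = {8}
A' = {2, 8}, B' = {3, 4, 5, 7, 8}
Claimed RHS: A' ∩ B' = {8}
Identity is VALID: LHS = RHS = {8} ✓

Identity is valid. (A ∪ B)' = A' ∩ B' = {8}


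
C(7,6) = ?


C(n,k) = n! / (k!(n-k)!)
C(7,6) = 7! / (6!1!)
= 7

C(7,6) = 7


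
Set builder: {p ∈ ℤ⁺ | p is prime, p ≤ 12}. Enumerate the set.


Checking each candidate:
Condition: primes ≤ 12
Result = {2, 3, 5, 7, 11}

{2, 3, 5, 7, 11}


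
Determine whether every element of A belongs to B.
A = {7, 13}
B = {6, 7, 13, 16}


A ⊆ B means every element of A is in B.
All elements of A are in B.
So A ⊆ B.

Yes, A ⊆ B


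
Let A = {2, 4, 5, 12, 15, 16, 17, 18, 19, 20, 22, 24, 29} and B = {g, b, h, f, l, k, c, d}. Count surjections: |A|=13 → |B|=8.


n = |A| = 13, k = |B| = 8. Surjections via inclusion-exclusion:
S(n,k) = Σ(-1)^i × C(k,i) × (k-i)^n, i=0 to k
i=0: (-1)^0×C(8,0)×8^13 = 549755813888
i=1: (-1)^1×C(8,1)×7^13 = -775112083256
i=2: (-1)^2×C(8,2)×6^13 = 365699432448
i=3: (-1)^3×C(8,3)×5^13 = -68359375000
i=4: (-1)^4×C(8,4)×4^13 = 4697620480
i=5: (-1)^5×C(8,5)×3^13 = -89282088
i=6: (-1)^6×C(8,6)×2^13 = 229376
i=7: (-1)^7×C(8,7)×1^13 = -8
i=8: (-1)^8×C(8,8)×0^13 = 0
Total = 76592355840

Number of surjections = 76592355840


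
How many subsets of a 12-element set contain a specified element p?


Subsets of A containing p correspond to subsets of A \ {p}, which has 11 elements.
Count = 2^(n-1) = 2^11
= 2048

Number of subsets containing p = 2048


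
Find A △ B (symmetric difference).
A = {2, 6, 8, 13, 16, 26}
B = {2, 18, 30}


A △ B = (A \ B) ∪ (B \ A) = elements in exactly one of A or B
A \ B = {6, 8, 13, 16, 26}
B \ A = {18, 30}
A △ B = {6, 8, 13, 16, 18, 26, 30}

A △ B = {6, 8, 13, 16, 18, 26, 30}


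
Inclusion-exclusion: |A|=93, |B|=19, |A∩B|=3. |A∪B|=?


|A ∪ B| = |A| + |B| - |A ∩ B|
= 93 + 19 - 3
= 109

|A ∪ B| = 109


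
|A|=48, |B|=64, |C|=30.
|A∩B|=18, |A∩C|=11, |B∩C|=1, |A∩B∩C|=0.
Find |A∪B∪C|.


|A∪B∪C| = |A|+|B|+|C| - |A∩B|-|A∩C|-|B∩C| + |A∩B∩C|
= 48+64+30 - 18-11-1 + 0
= 142 - 30 + 0
= 112

|A ∪ B ∪ C| = 112


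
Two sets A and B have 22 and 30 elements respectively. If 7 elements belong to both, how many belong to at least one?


|A ∪ B| = |A| + |B| - |A ∩ B|
= 22 + 30 - 7
= 45

|A ∪ B| = 45


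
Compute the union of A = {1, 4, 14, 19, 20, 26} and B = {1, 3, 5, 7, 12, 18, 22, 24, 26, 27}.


A ∪ B = all elements in A or B (or both)
A = {1, 4, 14, 19, 20, 26}
B = {1, 3, 5, 7, 12, 18, 22, 24, 26, 27}
A ∪ B = {1, 3, 4, 5, 7, 12, 14, 18, 19, 20, 22, 24, 26, 27}

A ∪ B = {1, 3, 4, 5, 7, 12, 14, 18, 19, 20, 22, 24, 26, 27}


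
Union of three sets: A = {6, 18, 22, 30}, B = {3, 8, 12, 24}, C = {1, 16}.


A ∪ B = {3, 6, 8, 12, 18, 22, 24, 30}
(A ∪ B) ∪ C = {1, 3, 6, 8, 12, 16, 18, 22, 24, 30}

A ∪ B ∪ C = {1, 3, 6, 8, 12, 16, 18, 22, 24, 30}


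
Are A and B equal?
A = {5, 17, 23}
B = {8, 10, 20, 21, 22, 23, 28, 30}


Two sets are equal iff they have exactly the same elements.
A = {5, 17, 23}
B = {8, 10, 20, 21, 22, 23, 28, 30}
Differences: {5, 8, 10, 17, 20, 21, 22, 28, 30}
A ≠ B

No, A ≠ B


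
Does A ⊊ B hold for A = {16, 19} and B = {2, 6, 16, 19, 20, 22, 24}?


A ⊂ B requires: A ⊆ B AND A ≠ B.
A ⊆ B? Yes
A = B? No
A ⊂ B: Yes (A is a proper subset of B)

Yes, A ⊂ B


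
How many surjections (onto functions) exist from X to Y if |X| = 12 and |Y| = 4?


n = |X| = 12, k = |Y| = 4. Surjections via inclusion-exclusion:
S(n,k) = Σ(-1)^i × C(k,i) × (k-i)^n, i=0 to k
i=0: (-1)^0×C(4,0)×4^12 = 16777216
i=1: (-1)^1×C(4,1)×3^12 = -2125764
i=2: (-1)^2×C(4,2)×2^12 = 24576
i=3: (-1)^3×C(4,3)×1^12 = -4
i=4: (-1)^4×C(4,4)×0^12 = 0
Total = 14676024

Number of surjections = 14676024


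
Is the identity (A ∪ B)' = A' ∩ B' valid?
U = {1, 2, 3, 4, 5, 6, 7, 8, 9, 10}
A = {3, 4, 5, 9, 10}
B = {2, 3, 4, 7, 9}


LHS: A ∪ B = {2, 3, 4, 5, 7, 9, 10}
(A ∪ B)' = U \ (A ∪ B) = {1, 6, 8}
A' = {1, 2, 6, 7, 8}, B' = {1, 5, 6, 8, 10}
Claimed RHS: A' ∩ B' = {1, 6, 8}
Identity is VALID: LHS = RHS = {1, 6, 8} ✓

Identity is valid. (A ∪ B)' = A' ∩ B' = {1, 6, 8}


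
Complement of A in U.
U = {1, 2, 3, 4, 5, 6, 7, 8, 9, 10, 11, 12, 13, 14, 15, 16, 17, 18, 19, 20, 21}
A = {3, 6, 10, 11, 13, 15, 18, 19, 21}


Aᶜ = U \ A = elements in U but not in A
U = {1, 2, 3, 4, 5, 6, 7, 8, 9, 10, 11, 12, 13, 14, 15, 16, 17, 18, 19, 20, 21}
A = {3, 6, 10, 11, 13, 15, 18, 19, 21}
Aᶜ = {1, 2, 4, 5, 7, 8, 9, 12, 14, 16, 17, 20}

Aᶜ = {1, 2, 4, 5, 7, 8, 9, 12, 14, 16, 17, 20}


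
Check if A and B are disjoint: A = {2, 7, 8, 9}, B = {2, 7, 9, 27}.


Disjoint means A ∩ B = ∅.
A ∩ B = {2, 7, 9}
A ∩ B ≠ ∅, so A and B are NOT disjoint.

No, A and B are not disjoint (A ∩ B = {2, 7, 9})


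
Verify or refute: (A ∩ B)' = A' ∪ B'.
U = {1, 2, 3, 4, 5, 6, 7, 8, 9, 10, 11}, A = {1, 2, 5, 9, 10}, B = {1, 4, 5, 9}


LHS: A ∩ B = {1, 5, 9}
(A ∩ B)' = U \ (A ∩ B) = {2, 3, 4, 6, 7, 8, 10, 11}
A' = {3, 4, 6, 7, 8, 11}, B' = {2, 3, 6, 7, 8, 10, 11}
Claimed RHS: A' ∪ B' = {2, 3, 4, 6, 7, 8, 10, 11}
Identity is VALID: LHS = RHS = {2, 3, 4, 6, 7, 8, 10, 11} ✓

Identity is valid. (A ∩ B)' = A' ∪ B' = {2, 3, 4, 6, 7, 8, 10, 11}


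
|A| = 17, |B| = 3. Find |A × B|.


|A × B| = |A| × |B|
= 17 × 3
= 51

|A × B| = 51


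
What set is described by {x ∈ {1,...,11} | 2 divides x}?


Checking each candidate:
Condition: multiples of 2 in {1,...,11}
Result = {2, 4, 6, 8, 10}

{2, 4, 6, 8, 10}


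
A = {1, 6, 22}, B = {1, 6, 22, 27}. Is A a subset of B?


A ⊆ B means every element of A is in B.
All elements of A are in B.
So A ⊆ B.

Yes, A ⊆ B


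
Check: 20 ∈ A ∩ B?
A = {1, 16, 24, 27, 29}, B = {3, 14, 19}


A = {1, 16, 24, 27, 29}, B = {3, 14, 19}
A ∩ B = elements in both A and B
A ∩ B = ∅
Checking if 20 ∈ A ∩ B
20 is not in A ∩ B → False

20 ∉ A ∩ B


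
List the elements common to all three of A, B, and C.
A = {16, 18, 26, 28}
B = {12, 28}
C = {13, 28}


A ∩ B = {28}
(A ∩ B) ∩ C = {28}

A ∩ B ∩ C = {28}


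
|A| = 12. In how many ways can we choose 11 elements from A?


C(n,k) = n! / (k!(n-k)!)
C(12,11) = 12! / (11!1!)
= 12

C(12,11) = 12


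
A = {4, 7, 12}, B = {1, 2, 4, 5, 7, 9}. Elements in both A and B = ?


A = {4, 7, 12}
B = {1, 2, 4, 5, 7, 9}
Region: in both A and B
Elements: {4, 7}

Elements in both A and B: {4, 7}


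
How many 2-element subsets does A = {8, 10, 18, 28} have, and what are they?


|A| = 4, so A has C(4,2) = 6 subsets of size 2.
Enumerate by choosing 2 elements from A at a time:
{8, 10}, {8, 18}, {8, 28}, {10, 18}, {10, 28}, {18, 28}

2-element subsets (6 total): {8, 10}, {8, 18}, {8, 28}, {10, 18}, {10, 28}, {18, 28}


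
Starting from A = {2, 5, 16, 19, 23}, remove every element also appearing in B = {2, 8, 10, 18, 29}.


A \ B = elements in A but not in B
A = {2, 5, 16, 19, 23}
B = {2, 8, 10, 18, 29}
Remove from A any elements in B
A \ B = {5, 16, 19, 23}

A \ B = {5, 16, 19, 23}


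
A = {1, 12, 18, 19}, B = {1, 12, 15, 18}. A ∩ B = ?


A ∩ B = elements in both A and B
A = {1, 12, 18, 19}
B = {1, 12, 15, 18}
A ∩ B = {1, 12, 18}

A ∩ B = {1, 12, 18}


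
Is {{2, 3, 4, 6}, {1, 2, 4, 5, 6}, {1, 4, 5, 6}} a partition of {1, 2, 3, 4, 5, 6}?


A partition requires: (1) non-empty parts, (2) pairwise disjoint, (3) union = U
Parts: {2, 3, 4, 6}, {1, 2, 4, 5, 6}, {1, 4, 5, 6}
Union of parts: {1, 2, 3, 4, 5, 6}
U = {1, 2, 3, 4, 5, 6}
All non-empty? True
Pairwise disjoint? False
Covers U? True

No, not a valid partition


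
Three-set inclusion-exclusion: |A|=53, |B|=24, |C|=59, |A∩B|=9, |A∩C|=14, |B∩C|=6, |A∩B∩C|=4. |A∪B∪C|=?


|A∪B∪C| = |A|+|B|+|C| - |A∩B|-|A∩C|-|B∩C| + |A∩B∩C|
= 53+24+59 - 9-14-6 + 4
= 136 - 29 + 4
= 111

|A ∪ B ∪ C| = 111


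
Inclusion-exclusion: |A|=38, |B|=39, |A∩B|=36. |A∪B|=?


|A ∪ B| = |A| + |B| - |A ∩ B|
= 38 + 39 - 36
= 41

|A ∪ B| = 41


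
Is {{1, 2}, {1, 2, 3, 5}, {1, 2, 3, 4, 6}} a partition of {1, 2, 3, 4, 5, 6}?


A partition requires: (1) non-empty parts, (2) pairwise disjoint, (3) union = U
Parts: {1, 2}, {1, 2, 3, 5}, {1, 2, 3, 4, 6}
Union of parts: {1, 2, 3, 4, 5, 6}
U = {1, 2, 3, 4, 5, 6}
All non-empty? True
Pairwise disjoint? False
Covers U? True

No, not a valid partition


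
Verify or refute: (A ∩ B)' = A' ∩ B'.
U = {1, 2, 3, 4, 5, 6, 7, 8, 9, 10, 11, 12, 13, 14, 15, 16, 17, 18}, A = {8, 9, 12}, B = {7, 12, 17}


LHS: A ∩ B = {12}
(A ∩ B)' = U \ (A ∩ B) = {1, 2, 3, 4, 5, 6, 7, 8, 9, 10, 11, 13, 14, 15, 16, 17, 18}
A' = {1, 2, 3, 4, 5, 6, 7, 10, 11, 13, 14, 15, 16, 17, 18}, B' = {1, 2, 3, 4, 5, 6, 8, 9, 10, 11, 13, 14, 15, 16, 18}
Claimed RHS: A' ∩ B' = {1, 2, 3, 4, 5, 6, 10, 11, 13, 14, 15, 16, 18}
Identity is INVALID: LHS = {1, 2, 3, 4, 5, 6, 7, 8, 9, 10, 11, 13, 14, 15, 16, 17, 18} but the RHS claimed here equals {1, 2, 3, 4, 5, 6, 10, 11, 13, 14, 15, 16, 18}. The correct form is (A ∩ B)' = A' ∪ B'.

Identity is invalid: (A ∩ B)' = {1, 2, 3, 4, 5, 6, 7, 8, 9, 10, 11, 13, 14, 15, 16, 17, 18} but A' ∩ B' = {1, 2, 3, 4, 5, 6, 10, 11, 13, 14, 15, 16, 18}. The correct De Morgan law is (A ∩ B)' = A' ∪ B'.


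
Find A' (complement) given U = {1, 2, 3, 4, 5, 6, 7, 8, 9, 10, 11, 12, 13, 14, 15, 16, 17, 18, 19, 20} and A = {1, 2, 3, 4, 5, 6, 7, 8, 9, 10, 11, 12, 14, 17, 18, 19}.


Aᶜ = U \ A = elements in U but not in A
U = {1, 2, 3, 4, 5, 6, 7, 8, 9, 10, 11, 12, 13, 14, 15, 16, 17, 18, 19, 20}
A = {1, 2, 3, 4, 5, 6, 7, 8, 9, 10, 11, 12, 14, 17, 18, 19}
Aᶜ = {13, 15, 16, 20}

Aᶜ = {13, 15, 16, 20}


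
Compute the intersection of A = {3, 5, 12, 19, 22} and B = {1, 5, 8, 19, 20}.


A ∩ B = elements in both A and B
A = {3, 5, 12, 19, 22}
B = {1, 5, 8, 19, 20}
A ∩ B = {5, 19}

A ∩ B = {5, 19}


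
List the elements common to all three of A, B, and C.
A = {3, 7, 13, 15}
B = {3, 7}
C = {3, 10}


A ∩ B = {3, 7}
(A ∩ B) ∩ C = {3}

A ∩ B ∩ C = {3}


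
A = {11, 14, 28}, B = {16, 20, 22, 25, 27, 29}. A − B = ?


A \ B = elements in A but not in B
A = {11, 14, 28}
B = {16, 20, 22, 25, 27, 29}
Remove from A any elements in B
A \ B = {11, 14, 28}

A \ B = {11, 14, 28}


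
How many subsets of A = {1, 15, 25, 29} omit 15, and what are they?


A subset of A that omits 15 is a subset of A \ {15}, so there are 2^(n-1) = 2^3 = 8 of them.
Subsets excluding 15: ∅, {1}, {25}, {29}, {1, 25}, {1, 29}, {25, 29}, {1, 25, 29}

Subsets excluding 15 (8 total): ∅, {1}, {25}, {29}, {1, 25}, {1, 29}, {25, 29}, {1, 25, 29}


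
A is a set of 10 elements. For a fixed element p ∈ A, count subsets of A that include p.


Subsets of A containing p correspond to subsets of A \ {p}, which has 9 elements.
Count = 2^(n-1) = 2^9
= 512

Number of subsets containing p = 512


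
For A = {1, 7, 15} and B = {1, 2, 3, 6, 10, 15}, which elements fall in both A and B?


A = {1, 7, 15}
B = {1, 2, 3, 6, 10, 15}
Region: in both A and B
Elements: {1, 15}

Elements in both A and B: {1, 15}


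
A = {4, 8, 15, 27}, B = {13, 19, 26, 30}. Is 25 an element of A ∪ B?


A = {4, 8, 15, 27}, B = {13, 19, 26, 30}
A ∪ B = all elements in A or B
A ∪ B = {4, 8, 13, 15, 19, 26, 27, 30}
Checking if 25 ∈ A ∪ B
25 is not in A ∪ B → False

25 ∉ A ∪ B


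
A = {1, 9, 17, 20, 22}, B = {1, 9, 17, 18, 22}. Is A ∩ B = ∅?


Disjoint means A ∩ B = ∅.
A ∩ B = {1, 9, 17, 22}
A ∩ B ≠ ∅, so A and B are NOT disjoint.

No, A and B are not disjoint (A ∩ B = {1, 9, 17, 22})


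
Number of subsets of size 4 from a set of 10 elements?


C(n,k) = n! / (k!(n-k)!)
C(10,4) = 10! / (4!6!)
= 210

C(10,4) = 210


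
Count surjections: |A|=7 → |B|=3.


n = |A| = 7, k = |B| = 3. Surjections via inclusion-exclusion:
S(n,k) = Σ(-1)^i × C(k,i) × (k-i)^n, i=0 to k
i=0: (-1)^0×C(3,0)×3^7 = 2187
i=1: (-1)^1×C(3,1)×2^7 = -384
i=2: (-1)^2×C(3,2)×1^7 = 3
i=3: (-1)^3×C(3,3)×0^7 = 0
Total = 1806

Number of surjections = 1806


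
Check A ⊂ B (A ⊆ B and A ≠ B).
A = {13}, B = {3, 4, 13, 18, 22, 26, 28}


A ⊂ B requires: A ⊆ B AND A ≠ B.
A ⊆ B? Yes
A = B? No
A ⊂ B: Yes (A is a proper subset of B)

Yes, A ⊂ B


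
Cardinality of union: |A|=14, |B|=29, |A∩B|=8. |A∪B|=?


|A ∪ B| = |A| + |B| - |A ∩ B|
= 14 + 29 - 8
= 35

|A ∪ B| = 35


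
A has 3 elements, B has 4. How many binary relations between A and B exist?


A relation from A to B is any subset of A × B.
|A × B| = 3 × 4 = 12
# relations = 2^|A × B| = 2^12 = 4096

Number of relations = 4096


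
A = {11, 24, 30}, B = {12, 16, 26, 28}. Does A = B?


Two sets are equal iff they have exactly the same elements.
A = {11, 24, 30}
B = {12, 16, 26, 28}
Differences: {11, 12, 16, 24, 26, 28, 30}
A ≠ B

No, A ≠ B


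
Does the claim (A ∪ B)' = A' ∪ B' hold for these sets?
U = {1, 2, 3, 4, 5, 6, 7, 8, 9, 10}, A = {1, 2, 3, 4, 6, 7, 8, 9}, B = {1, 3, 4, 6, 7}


LHS: A ∪ B = {1, 2, 3, 4, 6, 7, 8, 9}
(A ∪ B)' = U \ (A ∪ B) = {5, 10}
A' = {5, 10}, B' = {2, 5, 8, 9, 10}
Claimed RHS: A' ∪ B' = {2, 5, 8, 9, 10}
Identity is INVALID: LHS = {5, 10} but the RHS claimed here equals {2, 5, 8, 9, 10}. The correct form is (A ∪ B)' = A' ∩ B'.

Identity is invalid: (A ∪ B)' = {5, 10} but A' ∪ B' = {2, 5, 8, 9, 10}. The correct De Morgan law is (A ∪ B)' = A' ∩ B'.


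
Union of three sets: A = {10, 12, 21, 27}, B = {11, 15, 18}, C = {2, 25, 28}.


A ∪ B = {10, 11, 12, 15, 18, 21, 27}
(A ∪ B) ∪ C = {2, 10, 11, 12, 15, 18, 21, 25, 27, 28}

A ∪ B ∪ C = {2, 10, 11, 12, 15, 18, 21, 25, 27, 28}


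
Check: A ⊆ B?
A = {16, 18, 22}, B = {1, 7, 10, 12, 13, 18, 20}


A ⊆ B means every element of A is in B.
Elements in A not in B: {16, 22}
So A ⊄ B.

No, A ⊄ B


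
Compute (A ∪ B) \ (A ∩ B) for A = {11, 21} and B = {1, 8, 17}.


A △ B = (A \ B) ∪ (B \ A) = elements in exactly one of A or B
A \ B = {11, 21}
B \ A = {1, 8, 17}
A △ B = {1, 8, 11, 17, 21}

A △ B = {1, 8, 11, 17, 21}


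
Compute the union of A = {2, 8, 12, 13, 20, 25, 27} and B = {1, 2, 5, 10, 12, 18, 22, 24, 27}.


A ∪ B = all elements in A or B (or both)
A = {2, 8, 12, 13, 20, 25, 27}
B = {1, 2, 5, 10, 12, 18, 22, 24, 27}
A ∪ B = {1, 2, 5, 8, 10, 12, 13, 18, 20, 22, 24, 25, 27}

A ∪ B = {1, 2, 5, 8, 10, 12, 13, 18, 20, 22, 24, 25, 27}


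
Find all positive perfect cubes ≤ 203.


Checking each candidate:
Condition: positive perfect cubes ≤ 203
Result = {1, 8, 27, 64, 125}

{1, 8, 27, 64, 125}


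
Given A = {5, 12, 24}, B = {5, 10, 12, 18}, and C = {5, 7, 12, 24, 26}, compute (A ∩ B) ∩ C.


A ∩ B = {5, 12}
(A ∩ B) ∩ C = {5, 12}

A ∩ B ∩ C = {5, 12}


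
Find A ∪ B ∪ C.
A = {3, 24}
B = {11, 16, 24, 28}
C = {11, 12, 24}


A ∪ B = {3, 11, 16, 24, 28}
(A ∪ B) ∪ C = {3, 11, 12, 16, 24, 28}

A ∪ B ∪ C = {3, 11, 12, 16, 24, 28}


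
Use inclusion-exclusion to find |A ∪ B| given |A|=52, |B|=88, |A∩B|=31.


|A ∪ B| = |A| + |B| - |A ∩ B|
= 52 + 88 - 31
= 109

|A ∪ B| = 109


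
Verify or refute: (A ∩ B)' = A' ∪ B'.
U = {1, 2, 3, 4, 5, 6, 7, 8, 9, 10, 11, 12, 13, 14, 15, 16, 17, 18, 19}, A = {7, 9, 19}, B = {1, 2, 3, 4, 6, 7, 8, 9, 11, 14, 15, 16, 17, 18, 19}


LHS: A ∩ B = {7, 9, 19}
(A ∩ B)' = U \ (A ∩ B) = {1, 2, 3, 4, 5, 6, 8, 10, 11, 12, 13, 14, 15, 16, 17, 18}
A' = {1, 2, 3, 4, 5, 6, 8, 10, 11, 12, 13, 14, 15, 16, 17, 18}, B' = {5, 10, 12, 13}
Claimed RHS: A' ∪ B' = {1, 2, 3, 4, 5, 6, 8, 10, 11, 12, 13, 14, 15, 16, 17, 18}
Identity is VALID: LHS = RHS = {1, 2, 3, 4, 5, 6, 8, 10, 11, 12, 13, 14, 15, 16, 17, 18} ✓

Identity is valid. (A ∩ B)' = A' ∪ B' = {1, 2, 3, 4, 5, 6, 8, 10, 11, 12, 13, 14, 15, 16, 17, 18}


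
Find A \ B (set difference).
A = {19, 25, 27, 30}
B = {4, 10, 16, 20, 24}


A \ B = elements in A but not in B
A = {19, 25, 27, 30}
B = {4, 10, 16, 20, 24}
Remove from A any elements in B
A \ B = {19, 25, 27, 30}

A \ B = {19, 25, 27, 30}


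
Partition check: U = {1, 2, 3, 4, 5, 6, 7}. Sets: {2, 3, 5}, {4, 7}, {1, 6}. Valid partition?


A partition requires: (1) non-empty parts, (2) pairwise disjoint, (3) union = U
Parts: {2, 3, 5}, {4, 7}, {1, 6}
Union of parts: {1, 2, 3, 4, 5, 6, 7}
U = {1, 2, 3, 4, 5, 6, 7}
All non-empty? True
Pairwise disjoint? True
Covers U? True

Yes, valid partition


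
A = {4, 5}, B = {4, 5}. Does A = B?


Two sets are equal iff they have exactly the same elements.
A = {4, 5}
B = {4, 5}
Same elements → A = B

Yes, A = B


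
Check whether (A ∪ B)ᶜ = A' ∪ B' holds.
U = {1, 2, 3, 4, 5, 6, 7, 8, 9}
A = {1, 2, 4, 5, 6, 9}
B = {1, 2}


LHS: A ∪ B = {1, 2, 4, 5, 6, 9}
(A ∪ B)' = U \ (A ∪ B) = {3, 7, 8}
A' = {3, 7, 8}, B' = {3, 4, 5, 6, 7, 8, 9}
Claimed RHS: A' ∪ B' = {3, 4, 5, 6, 7, 8, 9}
Identity is INVALID: LHS = {3, 7, 8} but the RHS claimed here equals {3, 4, 5, 6, 7, 8, 9}. The correct form is (A ∪ B)' = A' ∩ B'.

Identity is invalid: (A ∪ B)' = {3, 7, 8} but A' ∪ B' = {3, 4, 5, 6, 7, 8, 9}. The correct De Morgan law is (A ∪ B)' = A' ∩ B'.


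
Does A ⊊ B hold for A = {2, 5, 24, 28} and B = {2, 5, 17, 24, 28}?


A ⊂ B requires: A ⊆ B AND A ≠ B.
A ⊆ B? Yes
A = B? No
A ⊂ B: Yes (A is a proper subset of B)

Yes, A ⊂ B


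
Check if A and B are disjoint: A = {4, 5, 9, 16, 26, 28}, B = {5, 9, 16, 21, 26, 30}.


Disjoint means A ∩ B = ∅.
A ∩ B = {5, 9, 16, 26}
A ∩ B ≠ ∅, so A and B are NOT disjoint.

No, A and B are not disjoint (A ∩ B = {5, 9, 16, 26})


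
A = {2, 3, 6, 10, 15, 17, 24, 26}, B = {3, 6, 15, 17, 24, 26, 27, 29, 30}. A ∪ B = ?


A ∪ B = all elements in A or B (or both)
A = {2, 3, 6, 10, 15, 17, 24, 26}
B = {3, 6, 15, 17, 24, 26, 27, 29, 30}
A ∪ B = {2, 3, 6, 10, 15, 17, 24, 26, 27, 29, 30}

A ∪ B = {2, 3, 6, 10, 15, 17, 24, 26, 27, 29, 30}


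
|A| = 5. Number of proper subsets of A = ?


Total subsets = 2^n = 2^5 = 32
Proper subsets exclude the set itself: 2^n - 1
= 32 - 1
= 31

Number of proper subsets = 31


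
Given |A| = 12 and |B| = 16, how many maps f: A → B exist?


Each of |A| = 12 inputs maps to any of |B| = 16 outputs.
# functions = |B|^|A| = 16^12
= 281474976710656

Number of functions = 281474976710656


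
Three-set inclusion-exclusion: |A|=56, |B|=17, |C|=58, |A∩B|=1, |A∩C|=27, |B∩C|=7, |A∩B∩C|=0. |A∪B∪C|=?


|A∪B∪C| = |A|+|B|+|C| - |A∩B|-|A∩C|-|B∩C| + |A∩B∩C|
= 56+17+58 - 1-27-7 + 0
= 131 - 35 + 0
= 96

|A ∪ B ∪ C| = 96


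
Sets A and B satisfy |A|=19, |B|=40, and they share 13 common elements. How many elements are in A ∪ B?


|A ∪ B| = |A| + |B| - |A ∩ B|
= 19 + 40 - 13
= 46

|A ∪ B| = 46


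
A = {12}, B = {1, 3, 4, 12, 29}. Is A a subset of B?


A ⊆ B means every element of A is in B.
All elements of A are in B.
So A ⊆ B.

Yes, A ⊆ B


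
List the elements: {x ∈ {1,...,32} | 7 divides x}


Checking each candidate:
Condition: multiples of 7 in {1,...,32}
Result = {7, 14, 21, 28}

{7, 14, 21, 28}


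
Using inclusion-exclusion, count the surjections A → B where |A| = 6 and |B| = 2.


n = |A| = 6, k = |B| = 2. Surjections via inclusion-exclusion:
S(n,k) = Σ(-1)^i × C(k,i) × (k-i)^n, i=0 to k
i=0: (-1)^0×C(2,0)×2^6 = 64
i=1: (-1)^1×C(2,1)×1^6 = -2
i=2: (-1)^2×C(2,2)×0^6 = 0
Total = 62

Number of surjections = 62
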